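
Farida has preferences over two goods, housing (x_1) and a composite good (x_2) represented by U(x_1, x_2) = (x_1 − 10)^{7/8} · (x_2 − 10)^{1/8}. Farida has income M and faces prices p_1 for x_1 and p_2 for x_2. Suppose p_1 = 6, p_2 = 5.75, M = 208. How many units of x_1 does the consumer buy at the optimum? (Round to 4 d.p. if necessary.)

MRS = 7·(x_2−10)/(x_1−10). Tangency with p_1/p_2 gives x_2−10 = (1/7)·(p_1/p_2)·(x_1−10).
Substituting into the budget: x_1* = 10 + 0.875·(M − 10·p_1 − 10·p_2)/p_1, and x_2* = 10 + 0.125·(…)/p_2.
Discretionary income = 208 − 10·6 − 10·5.75 = 90.5; x_1* = 10 + 0.875·90.5/6 = 23.1979.

x_1* = 23.1979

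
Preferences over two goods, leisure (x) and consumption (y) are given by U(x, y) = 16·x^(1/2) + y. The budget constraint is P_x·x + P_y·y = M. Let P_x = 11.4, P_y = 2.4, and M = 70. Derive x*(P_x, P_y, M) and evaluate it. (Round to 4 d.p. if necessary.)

x* = 2.8366

Thus x* = (8·P_y/P_x)² — independent of M — with the rest of income spent on y.
Plugging in: x* = (8·2.4/11.4)² = 2.8366.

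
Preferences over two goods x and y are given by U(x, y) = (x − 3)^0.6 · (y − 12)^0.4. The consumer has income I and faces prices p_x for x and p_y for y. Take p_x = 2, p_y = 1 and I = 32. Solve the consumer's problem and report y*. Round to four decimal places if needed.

MRS = (3/2)·(y−12)/(x−3). Tangency with p_x/p_y gives y−12 = (2/3)·(p_x/p_y)·(x−3).
After buying the subsistence bundle (3, 12), a share 0.6 of the remaining income goes to x: x* = 3 + 0.6·(I − 3p_x − 12p_y)/p_x.
Discretionary income = 32 − 3·2 − 12·1 = 14; y* = 12 + 0.4·14/1 = 17.6.

y* = 17.6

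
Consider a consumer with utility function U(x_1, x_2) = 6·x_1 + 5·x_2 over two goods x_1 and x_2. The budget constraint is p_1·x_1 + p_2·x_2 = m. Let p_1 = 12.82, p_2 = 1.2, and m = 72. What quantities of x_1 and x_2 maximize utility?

x_2 gives more utility per dollar, so spend all income on x_2: x_2* = m/p_2, x_1* = 0.
Numerically: x_1* = 0, x_2* = 60.

x_1* = 0, x_2* = 60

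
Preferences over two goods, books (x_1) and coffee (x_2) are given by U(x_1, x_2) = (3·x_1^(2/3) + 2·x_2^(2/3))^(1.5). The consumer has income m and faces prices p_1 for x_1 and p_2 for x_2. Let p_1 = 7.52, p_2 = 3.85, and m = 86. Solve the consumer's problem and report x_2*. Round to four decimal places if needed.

x_2* = 11.8526

From the CES first-order condition, (3/2)·(x_2/x_1)^(1/3) = p_1/p_2.
Solve for the ratio: x_2/x_1 = [(2/3)·p_1/p_2]^(3).
With the ratio pinned down, the budget gives x_1* = m/(p_1 + p_2·(x_2/x_1)) and x_2* = (x_2/x_1)·x_1*.
Numerically x_2/x_1 = 2.207992, so x_1* = 86/(7.52 + 3.85·2.207992) = 5.368 and x_2* = 2.207992·5.368 = 11.8526.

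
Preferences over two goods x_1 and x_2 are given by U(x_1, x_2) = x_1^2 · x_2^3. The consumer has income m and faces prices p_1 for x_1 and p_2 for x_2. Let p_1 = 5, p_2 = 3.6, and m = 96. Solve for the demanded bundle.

x_1* = 7.68, x_2* = 16

Tangency: MRS = (2/3)·x_2/x_1 = p_1/p_2.
So 2·p_2·x_2 = 3·p_1·x_1; combined with the budget, a share 0.4 of income goes to x_1.
Demand: x_1*(p_1,p_2,m) = 0.4·m/p_1 and x_2* = 0.6·m/p_2.
At p_1=5, p_2=3.6, m=96: x_1* = 0.4·96/5 = 7.68, x_2* = 16.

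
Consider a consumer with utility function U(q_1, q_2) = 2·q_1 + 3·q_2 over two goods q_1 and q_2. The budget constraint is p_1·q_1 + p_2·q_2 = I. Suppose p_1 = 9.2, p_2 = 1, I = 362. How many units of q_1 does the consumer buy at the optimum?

Linear utility — the consumer picks whichever good has higher MU/price: 2/9.2 = 0.2174 vs 3/1 = 3.
q_2 gives more utility per dollar, so spend all income on q_2: q_2* = I/p_2, q_1* = 0.
Numerically: q_1* = 0, q_2* = 362.

q_1* = 0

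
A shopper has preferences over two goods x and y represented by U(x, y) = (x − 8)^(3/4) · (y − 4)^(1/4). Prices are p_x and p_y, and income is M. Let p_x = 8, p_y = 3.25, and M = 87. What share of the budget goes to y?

MRS = 3·(y−4)/(x−8). Tangency with p_x/p_y gives y−4 = (1/3)·(p_x/p_y)·(x−8).
Substituting into the budget: x* = 8 + 0.75·(M − 8·p_x − 4·p_y)/p_x, and y* = 4 + 0.25·(…)/p_y.
Discretionary income = 87 − 8·8 − 4·3.25 = 10; x* = 8 + 0.75·10/8 = 8.9375; y* = 4 + 0.25·10/3.25 = 4.7692.
Expenditure on y: 3.25·4.7692 = 15.5; share = 0.1782.

share on y = 0.1782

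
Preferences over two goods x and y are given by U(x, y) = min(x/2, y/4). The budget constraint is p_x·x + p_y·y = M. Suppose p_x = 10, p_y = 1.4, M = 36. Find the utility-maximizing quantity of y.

Demand: x*(p_x,p_y,M) = 2·M/(2·p_x + 4·p_y), y* = 4·M/(2·p_x + 4·p_y).
Here 2·10 + 4·1.4 = 25.6, giving y* = 5.625.

y* = 5.625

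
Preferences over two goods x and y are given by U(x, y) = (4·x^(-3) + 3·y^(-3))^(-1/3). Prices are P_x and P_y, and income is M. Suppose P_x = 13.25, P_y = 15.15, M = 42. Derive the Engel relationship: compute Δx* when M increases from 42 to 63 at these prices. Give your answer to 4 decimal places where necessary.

Δx* = 0.7811

MRS = MU_x/MU_y = (4/3)·(y/x)^(4). Set equal to P_x/P_y.
Hence y/x = ((3/4)·P_x/P_y)^(1/(4)), i.e. raised to the 0.25 power.
Substitute y = (y/x)·x into the budget: x* = M/(P_x + P_y·(y/x)).
Numerically y/x = 0.899945, so x* = 42/(13.25 + 15.15·0.899945) = 1.5623.
At M' = 63: x* = 2.3434. Change: 2.3434 − 1.5623 = 0.7811.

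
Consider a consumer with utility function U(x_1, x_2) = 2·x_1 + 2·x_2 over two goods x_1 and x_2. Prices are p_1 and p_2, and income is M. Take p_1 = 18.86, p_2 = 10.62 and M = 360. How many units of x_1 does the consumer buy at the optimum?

Perfect substitutes: compare marginal utility per dollar. 2/p_1 vs 2/p_2 → 0.106 vs 0.1883.
x_2 gives more utility per dollar, so spend all income on x_2: x_2* = M/p_2, x_1* = 0.
Numerically: x_1* = 0, x_2* = 33.8983.

x_1* = 0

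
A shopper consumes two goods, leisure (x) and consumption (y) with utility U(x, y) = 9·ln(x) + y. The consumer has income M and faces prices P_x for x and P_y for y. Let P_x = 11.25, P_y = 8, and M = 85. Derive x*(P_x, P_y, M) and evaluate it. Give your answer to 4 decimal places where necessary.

x* = 6.4

MU_x = 9/x, MU_y = 1. Tangency: 9/x = P_x/P_y.
So x*(P_x,P_y) = 9·P_y/P_x, independent of income; and y* = (M − 9·P_y)/P_y.
At the given prices: x* = 9·8/11.25 = 6.4.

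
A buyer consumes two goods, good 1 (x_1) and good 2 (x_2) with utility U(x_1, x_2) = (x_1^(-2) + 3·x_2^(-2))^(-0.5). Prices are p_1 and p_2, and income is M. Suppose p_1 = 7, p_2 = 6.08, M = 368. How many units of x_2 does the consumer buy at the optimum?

x_2* = 34.3577

From the CES first-order condition, (1/3)·(x_2/x_1)^(3) = p_1/p_2.
Hence x_2/x_1 = (3·p_1/p_2)^(1/(3)), i.e. raised to the 1/3 power.
Substitute x_2 = (x_2/x_1)·x_1 into the budget: x_1* = M/(p_1 + p_2·(x_2/x_1)).
Numerically x_2/x_1 = 1.511606, so x_1* = 368/(7 + 6.08·1.511606) = 22.7293 and x_2* = 1.511606·22.7293 = 34.3577.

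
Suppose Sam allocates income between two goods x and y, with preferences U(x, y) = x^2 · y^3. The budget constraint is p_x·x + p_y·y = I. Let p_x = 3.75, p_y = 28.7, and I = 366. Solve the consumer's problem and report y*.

y* = 7.6516

Tangency: MRS = (2/3)·y/x = p_x/p_y.
Rearranging, p_y·y = (3/2)·p_x·x. Substituting into the budget gives p_x·x·(1 + (3/2)) = I.
Demand: x*(p_x,p_y,I) = 0.4·I/p_x and y* = 0.6·I/p_y.
At p_x=3.75, p_y=28.7, I=366: y* = 0.6·366/28.7 = 7.6516.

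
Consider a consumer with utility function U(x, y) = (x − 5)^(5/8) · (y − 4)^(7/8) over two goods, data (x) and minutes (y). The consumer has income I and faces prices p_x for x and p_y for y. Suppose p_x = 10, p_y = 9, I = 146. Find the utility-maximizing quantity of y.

y* = 7.8889

MRS = (5/7)·(y−4)/(x−5). Tangency with p_x/p_y gives y−4 = (7/5)·(p_x/p_y)·(x−5).
After buying the subsistence bundle (5, 4), a share 5/12 of the remaining income goes to x: x* = 5 + 5/12·(I − 5p_x − 4p_y)/p_x.
Discretionary income = 146 − 5·10 − 4·9 = 60; y* = 4 + 7/12·60/9 = 7.8889.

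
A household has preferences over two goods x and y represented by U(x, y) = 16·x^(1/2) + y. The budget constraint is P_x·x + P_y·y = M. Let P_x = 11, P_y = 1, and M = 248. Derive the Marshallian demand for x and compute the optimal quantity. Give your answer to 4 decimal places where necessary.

x* = 0.5289

Plugging in: x* = (8·1/11)² = 0.5289.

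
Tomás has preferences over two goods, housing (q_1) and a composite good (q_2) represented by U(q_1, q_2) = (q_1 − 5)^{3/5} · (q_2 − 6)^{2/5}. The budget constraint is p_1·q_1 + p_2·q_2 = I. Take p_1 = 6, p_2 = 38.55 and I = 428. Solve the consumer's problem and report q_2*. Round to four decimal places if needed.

MRS = (3/2)·(q_2−6)/(q_1−5). Tangency with p_1/p_2 gives q_2−6 = (2/3)·(p_1/p_2)·(q_1−5).
After buying the subsistence bundle (5, 6), a share 0.6 of the remaining income goes to q_1: q_1* = 5 + 0.6·(I − 5p_1 − 6p_2)/p_1.
Discretionary income = 428 − 5·6 − 6·38.55 = 166.7; q_2* = 6 + 0.4·166.7/38.55 = 7.7297.

q_2* = 7.7297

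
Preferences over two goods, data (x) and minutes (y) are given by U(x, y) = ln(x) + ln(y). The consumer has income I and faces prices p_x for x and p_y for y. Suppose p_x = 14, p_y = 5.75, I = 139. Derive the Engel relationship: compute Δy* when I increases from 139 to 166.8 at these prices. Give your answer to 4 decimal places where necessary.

Δy* = 2.4174

MU_x/MU_y = (y)/(x); tangency sets this equal to p_x/p_y.
So p_y·y = p_x·x; combined with the budget, a share 0.5 of income goes to x.
Demand: x*(p_x,p_y,I) = 0.5·I/p_x and y* = 0.5·I/p_y.
At p_x=14, p_y=5.75, I=139: y* = 0.5·139/5.75 = 12.087.
At I' = 166.8: y* = 14.5043. Change: 14.5043 − 12.087 = 2.4174.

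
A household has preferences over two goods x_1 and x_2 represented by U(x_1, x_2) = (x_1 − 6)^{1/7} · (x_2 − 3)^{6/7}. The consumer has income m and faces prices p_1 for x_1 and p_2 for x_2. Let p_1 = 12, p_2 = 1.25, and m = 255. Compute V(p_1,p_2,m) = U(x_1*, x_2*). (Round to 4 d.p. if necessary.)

V = 68.8832

Let x_1' = x_1−6, x_2' = x_2−3. MRS = (1/6)·x_2'/x_1' = p_1/p_2.
Substituting into the budget: x_1* = 6 + 1/7·(m − 6·p_1 − 3·p_2)/p_1, and x_2* = 3 + 6/7·(…)/p_2.
Discretionary income = 255 − 6·12 − 3·1.25 = 179.25; x_1* = 6 + 1/7·179.25/12 = 8.1339; x_2* = 3 + 6/7·179.25/1.25 = 125.9143.
Utility at the optimum: U(8.1339, 125.9143) = 68.8832.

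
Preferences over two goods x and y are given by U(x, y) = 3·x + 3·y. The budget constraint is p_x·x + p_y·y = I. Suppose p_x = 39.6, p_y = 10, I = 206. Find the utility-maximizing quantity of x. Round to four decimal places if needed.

Linear utility — the consumer picks whichever good has higher MU/price: 3/39.6 = 0.0758 vs 3/10 = 0.3.
y gives more utility per dollar, so spend all income on y: y* = I/p_y, x* = 0.
Numerically: x* = 0, y* = 20.6.

x* = 0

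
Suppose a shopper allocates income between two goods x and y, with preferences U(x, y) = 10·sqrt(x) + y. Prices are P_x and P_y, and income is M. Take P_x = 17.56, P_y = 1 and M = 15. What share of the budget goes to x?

MU_x = 5/√x, MU_y = 1. Tangency: 5/√x = P_x/P_y.
Thus x* = (5·P_y/P_x)² — independent of M — with the rest of income spent on y.
Plugging in: x* = (5·1/17.56)² = 0.0811, y* = 13.5763.
Expenditure on x: 17.56·0.0811 = 1.4237; share = 0.0949.

share on x = 0.0949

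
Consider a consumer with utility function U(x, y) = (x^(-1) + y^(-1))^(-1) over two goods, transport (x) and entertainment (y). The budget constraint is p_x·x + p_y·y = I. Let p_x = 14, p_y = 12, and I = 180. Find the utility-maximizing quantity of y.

With the ratio pinned down, the budget gives x* = I/(p_x + p_y·(y/x)) and y* = (y/x)·x*.
Numerically y/x = 1.080123, so x* = 180/(14 + 12·1.080123) = 6.6762 and y* = 1.080123·6.6762 = 7.2111.

y* = 7.2111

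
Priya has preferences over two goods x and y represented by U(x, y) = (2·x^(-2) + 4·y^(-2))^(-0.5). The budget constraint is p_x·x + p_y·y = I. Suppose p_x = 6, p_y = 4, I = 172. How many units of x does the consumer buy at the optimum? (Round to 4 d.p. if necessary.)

x* = 14.6147

MU_x ∝ 2·x^(-3), MU_y ∝ 4·y^(-3), so MRS = (1/2)·(y/x)^(3) = p_x/p_y.
Solve for the ratio: y/x = [2·p_x/p_y]^(1/3).
Substitute y = (y/x)·x into the budget: x* = I/(p_x + p_y·(y/x)).
Numerically y/x = 1.44225, so x* = 172/(6 + 4·1.44225) = 14.6147.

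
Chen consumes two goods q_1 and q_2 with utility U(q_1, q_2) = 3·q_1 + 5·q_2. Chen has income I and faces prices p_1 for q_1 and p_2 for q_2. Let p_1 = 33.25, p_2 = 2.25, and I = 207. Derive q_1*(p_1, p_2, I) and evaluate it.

q_1* = 0

Linear utility — the consumer picks whichever good has higher MU/price: 3/33.25 = 0.0902 vs 5/2.25 = 2.2222.
q_2 gives more utility per dollar, so spend all income on q_2: q_2* = I/p_2, q_1* = 0.
Numerically: q_1* = 0, q_2* = 92.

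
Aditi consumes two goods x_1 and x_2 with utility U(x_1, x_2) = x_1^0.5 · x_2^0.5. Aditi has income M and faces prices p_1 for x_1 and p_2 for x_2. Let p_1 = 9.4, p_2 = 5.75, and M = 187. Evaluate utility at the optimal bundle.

V = 12.7179

The MRS is x_2/x_1. Set MRS = p_1/p_2.
Rearranging, p_2·x_2 = p_1·x_1. Substituting into the budget gives p_1·x_1·(1 + 1) = M.
Demand: x_1*(p_1,p_2,M) = 0.5·M/p_1 and x_2* = 0.5·M/p_2.
At p_1=9.4, p_2=5.75, M=187: x_1* = 0.5·187/9.4 = 9.9468, x_2* = 16.2609.
Utility at the optimum: U(9.9468, 16.2609) = 12.7179.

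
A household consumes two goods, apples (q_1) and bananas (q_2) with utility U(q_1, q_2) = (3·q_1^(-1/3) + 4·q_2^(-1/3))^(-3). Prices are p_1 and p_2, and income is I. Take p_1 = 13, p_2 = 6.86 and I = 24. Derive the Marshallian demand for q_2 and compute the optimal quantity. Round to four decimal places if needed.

MU_q_1 ∝ 3·q_1^(-4/3), MU_q_2 ∝ 4·q_2^(-4/3), so MRS = (3/4)·(q_2/q_1)^(4/3) = p_1/p_2.
Hence q_2/q_1 = ((4/3)·p_1/p_2)^(1/(4/3)), i.e. raised to the 0.75 power.
With the ratio pinned down, the budget gives q_1* = I/(p_1 + p_2·(q_2/q_1)) and q_2* = (q_2/q_1)·q_1*.
Numerically q_2/q_1 = 2.004096, so q_1* = 24/(13 + 6.86·2.004096) = 0.8973 and q_2* = 2.004096·0.8973 = 1.7982.

q_2* = 1.7982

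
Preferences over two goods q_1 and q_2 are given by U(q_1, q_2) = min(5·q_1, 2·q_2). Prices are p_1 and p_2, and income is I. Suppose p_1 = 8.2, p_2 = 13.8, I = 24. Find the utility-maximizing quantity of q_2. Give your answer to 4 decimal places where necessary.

q_2* = 1.4052

With perfect complements, no substitution: consume in ratio q_1:q_2 = 2:5.
Budget: p_1·q_1 + p_2·(5/2)·q_1 = I, so (2·p_1 + 5·p_2)·q_1 = 2·I.
Demand: q_1*(p_1,p_2,I) = 2·I/(2·p_1 + 5·p_2), q_2* = 5·I/(2·p_1 + 5·p_2).
Here 2·8.2 + 5·13.8 = 85.4, giving q_2* = 1.4052.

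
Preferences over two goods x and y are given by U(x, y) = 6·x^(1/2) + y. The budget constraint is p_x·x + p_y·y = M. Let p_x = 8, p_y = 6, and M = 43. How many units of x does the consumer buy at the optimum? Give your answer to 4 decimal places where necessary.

Solve: √x = 3·p_y/p_x, so x*(p_x,p_y) = (3·p_y/p_x)², and y* = (M − p_x·x*)/p_y.
Plugging in: x* = (3·6/8)² = 5.0625.

x* = 5.0625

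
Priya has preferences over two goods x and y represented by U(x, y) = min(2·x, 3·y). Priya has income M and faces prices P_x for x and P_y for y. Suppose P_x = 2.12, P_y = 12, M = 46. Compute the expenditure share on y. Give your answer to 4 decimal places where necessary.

share on y = 0.7905

With perfect complements, no substitution: consume in ratio x:y = 3:2.
Budget: P_x·x + P_y·(2/3)·x = M, so (3·P_x + 2·P_y)·x = 3·M.
Demand: x*(P_x,P_y,M) = 3·M/(3·P_x + 2·P_y), y* = 2·M/(3·P_x + 2·P_y).
Here 3·2.12 + 2·12 = 30.36, giving x* = 4.5455 and y* = 3.0303.
Expenditure on y: 12·3.0303 = 36.3636; share = 0.7905.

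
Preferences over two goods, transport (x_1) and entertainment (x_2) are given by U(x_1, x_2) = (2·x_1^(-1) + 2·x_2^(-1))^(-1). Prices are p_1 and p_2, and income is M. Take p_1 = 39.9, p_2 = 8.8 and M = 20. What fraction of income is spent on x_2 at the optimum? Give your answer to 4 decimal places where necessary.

share on x_2 = 0.3196

MRS = MU_x_1/MU_x_2 = (x_2/x_1)^(2). Set equal to p_1/p_2.
Solve for the ratio: x_2/x_1 = [p_1/p_2]^(0.5).
With the ratio pinned down, the budget gives x_1* = M/(p_1 + p_2·(x_2/x_1)) and x_2* = (x_2/x_1)·x_1*.
Numerically x_2/x_1 = 2.12934, so x_1* = 20/(39.9 + 8.8·2.12934) = 0.3411 and x_2* = 2.12934·0.3411 = 0.7263.
Expenditure on x_2: 8.8·0.7263 = 6.3911; share = 0.3196.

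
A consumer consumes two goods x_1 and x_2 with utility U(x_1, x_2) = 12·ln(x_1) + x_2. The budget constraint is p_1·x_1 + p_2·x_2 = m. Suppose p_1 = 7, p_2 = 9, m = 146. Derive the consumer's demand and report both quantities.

x_1* = 15.4286, x_2* = 4.2222

Set MRS = p_1/p_2: (12/x_1)/1 = p_1/p_2.
So x_1*(p_1,p_2) = 12·p_2/p_1, independent of income; and x_2* = (m − 12·p_2)/p_2.
At the given prices: x_1* = 12·9/7 = 15.4286, and x_2* = 4.2222.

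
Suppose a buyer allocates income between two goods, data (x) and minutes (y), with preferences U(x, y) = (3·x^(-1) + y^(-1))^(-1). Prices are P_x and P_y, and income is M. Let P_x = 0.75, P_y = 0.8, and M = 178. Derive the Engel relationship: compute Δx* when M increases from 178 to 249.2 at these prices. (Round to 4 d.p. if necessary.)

Δx* = 59.4714

Substitute y = (y/x)·x into the budget: x* = M/(P_x + P_y·(y/x)).
Numerically y/x = 0.559017, so x* = 178/(0.75 + 0.8·0.559017) = 148.6786.
At M' = 249.2: x* = 208.15. Change: 208.15 − 148.6786 = 59.4714.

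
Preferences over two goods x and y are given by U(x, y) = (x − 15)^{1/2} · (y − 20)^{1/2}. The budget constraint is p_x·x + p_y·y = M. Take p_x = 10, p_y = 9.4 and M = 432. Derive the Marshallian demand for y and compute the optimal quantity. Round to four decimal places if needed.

y* = 25

This is Cobb-Douglas in (x−15, y−20): tangency gives 0.5·p_y·(y−20) = 0.5·p_x·(x−15).
After buying the subsistence bundle (15, 20), a share 0.5 of the remaining income goes to x: x* = 15 + 0.5·(M − 15p_x − 20p_y)/p_x.
Discretionary income = 432 − 15·10 − 20·9.4 = 94; y* = 20 + 0.5·94/9.4 = 25.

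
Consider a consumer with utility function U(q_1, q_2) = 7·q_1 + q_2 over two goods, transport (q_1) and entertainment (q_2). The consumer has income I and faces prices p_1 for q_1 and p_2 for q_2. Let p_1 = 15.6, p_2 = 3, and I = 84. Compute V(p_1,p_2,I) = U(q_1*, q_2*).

V = 37.6923

Perfect substitutes: compare marginal utility per dollar. 7/p_1 vs 1/p_2 → 0.4487 vs 0.3333.
q_1 gives more utility per dollar, so spend all income on q_1: q_1* = I/p_1, q_2* = 0.
Numerically: q_1* = 5.3846, q_2* = 0.
Utility at the optimum: U(5.3846, 0) = 37.6923.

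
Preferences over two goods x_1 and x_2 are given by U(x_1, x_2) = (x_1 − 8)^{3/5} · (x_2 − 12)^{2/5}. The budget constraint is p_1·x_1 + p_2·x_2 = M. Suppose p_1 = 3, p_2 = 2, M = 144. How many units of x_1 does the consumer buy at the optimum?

x_1* = 27.2

MRS = (3/2)·(x_2−12)/(x_1−8). Tangency with p_1/p_2 gives x_2−12 = (2/3)·(p_1/p_2)·(x_1−8).
After buying the subsistence bundle (8, 12), a share 0.6 of the remaining income goes to x_1: x_1* = 8 + 0.6·(M − 8p_1 − 12p_2)/p_1.
Discretionary income = 144 − 8·3 − 12·2 = 96; x_1* = 8 + 0.6·96/3 = 27.2.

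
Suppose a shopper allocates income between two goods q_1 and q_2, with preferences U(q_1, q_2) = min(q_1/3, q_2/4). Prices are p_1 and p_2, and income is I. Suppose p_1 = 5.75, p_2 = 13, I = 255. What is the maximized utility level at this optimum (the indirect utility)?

Leontief preferences: the optimum is at the kink where q_1/3 = q_2/4, i.e. q_2 = (4/3)·q_1.
Budget: p_1·q_1 + p_2·(4/3)·q_1 = I, so (3·p_1 + 4·p_2)·q_1 = 3·I.
Demand: q_1*(p_1,p_2,I) = 3·I/(3·p_1 + 4·p_2), q_2* = 4·I/(3·p_1 + 4·p_2).
Here 3·5.75 + 4·13 = 69.25, giving q_1* = 11.0469 and q_2* = 14.7292.
Utility at the optimum: U(11.0469, 14.7292) = 3.6823.

V = 3.6823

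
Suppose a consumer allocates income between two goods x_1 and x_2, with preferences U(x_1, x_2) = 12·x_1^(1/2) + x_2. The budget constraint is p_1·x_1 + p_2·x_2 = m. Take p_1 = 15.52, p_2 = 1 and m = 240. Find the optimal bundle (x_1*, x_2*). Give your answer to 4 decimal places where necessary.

x_1* = 0.1495, x_2* = 237.6804

Plugging in: x_1* = (6·1/15.52)² = 0.1495, x_2* = 237.6804.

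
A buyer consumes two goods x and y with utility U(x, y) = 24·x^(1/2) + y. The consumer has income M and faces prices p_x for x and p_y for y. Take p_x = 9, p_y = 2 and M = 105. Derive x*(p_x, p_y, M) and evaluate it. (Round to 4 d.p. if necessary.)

x* = 7.1111

Thus x* = (12·p_y/p_x)² — independent of M — with the rest of income spent on y.
Plugging in: x* = (12·2/9)² = 7.1111.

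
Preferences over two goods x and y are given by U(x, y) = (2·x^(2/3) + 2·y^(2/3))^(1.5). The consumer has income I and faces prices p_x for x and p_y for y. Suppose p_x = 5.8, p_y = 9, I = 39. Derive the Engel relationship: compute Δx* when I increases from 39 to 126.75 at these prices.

Δx* = 10.6898

MU_x ∝ 2·x^(-1/3), MU_y ∝ 2·y^(-1/3), so MRS = (y/x)^(1/3) = p_x/p_y.
Hence y/x = (p_x/p_y)^(1/(1/3)), i.e. raised to the 3 power.
Substitute y = (y/x)·x into the budget: x* = I/(p_x + p_y·(y/x)).
Numerically y/x = 0.267643, so x* = 39/(5.8 + 9·0.267643) = 4.751.
At I' = 126.75: x* = 15.4408. Change: 15.4408 − 4.751 = 10.6898.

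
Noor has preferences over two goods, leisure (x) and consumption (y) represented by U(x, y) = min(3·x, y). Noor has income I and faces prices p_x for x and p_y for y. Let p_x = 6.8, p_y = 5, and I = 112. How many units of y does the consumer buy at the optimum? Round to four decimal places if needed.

Leontief preferences: the optimum is at the kink where x/1 = y/3, i.e. y = 3·x.
Budget: p_x·x + p_y·3·x = I, so (p_x + 3·p_y)·x = I.
Demand: x*(p_x,p_y,I) = I/(p_x + 3·p_y), y* = 3·I/(p_x + 3·p_y).
Here 6.8 + 3·5 = 21.8, giving y* = 15.4128.

y* = 15.4128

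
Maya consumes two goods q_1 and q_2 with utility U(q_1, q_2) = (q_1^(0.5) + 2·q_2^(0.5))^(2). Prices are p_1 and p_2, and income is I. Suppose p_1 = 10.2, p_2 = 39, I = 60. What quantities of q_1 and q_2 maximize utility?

q_1* = 2.8748, q_2* = 0.7866

From the CES first-order condition, (1/2)·(q_2/q_1)^(0.5) = p_1/p_2.
Hence q_2/q_1 = (2·p_1/p_2)^(1/(0.5)), i.e. raised to the 2 power.
With the ratio pinned down, the budget gives q_1* = I/(p_1 + p_2·(q_2/q_1)) and q_2* = (q_2/q_1)·q_1*.
Numerically q_2/q_1 = 0.273609, so q_1* = 60/(10.2 + 39·0.273609) = 2.8748 and q_2* = 0.273609·2.8748 = 0.7866.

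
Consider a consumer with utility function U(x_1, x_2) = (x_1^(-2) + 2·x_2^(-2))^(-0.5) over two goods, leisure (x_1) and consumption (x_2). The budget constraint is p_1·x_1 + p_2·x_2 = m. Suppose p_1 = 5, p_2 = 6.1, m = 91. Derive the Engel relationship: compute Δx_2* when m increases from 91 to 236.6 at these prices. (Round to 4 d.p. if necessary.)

MRS = MU_x_1/MU_x_2 = (1/2)·(x_2/x_1)^(3). Set equal to p_1/p_2.
Hence x_2/x_1 = (2·p_1/p_2)^(1/(3)), i.e. raised to the 1/3 power.
Substitute x_2 = (x_2/x_1)·x_1 into the budget: x_1* = m/(p_1 + p_2·(x_2/x_1)).
Numerically x_2/x_1 = 1.179117, so x_1* = 91/(5 + 6.1·1.179117) = 7.4635 and x_2* = 1.179117·7.4635 = 8.8004.
At m' = 236.6: x_2* = 22.881. Change: 22.881 − 8.8004 = 14.0806.

Δx_2* = 14.0806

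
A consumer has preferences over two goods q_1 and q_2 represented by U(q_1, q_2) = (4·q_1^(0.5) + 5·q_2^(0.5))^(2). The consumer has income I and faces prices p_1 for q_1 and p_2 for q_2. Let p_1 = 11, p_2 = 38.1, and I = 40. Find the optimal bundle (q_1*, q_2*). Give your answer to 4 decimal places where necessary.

MRS = MU_q_1/MU_q_2 = (4/5)·(q_2/q_1)^(0.5). Set equal to p_1/p_2.
Hence q_2/q_1 = ((5/4)·p_1/p_2)^(1/(0.5)), i.e. raised to the 2 power.
With the ratio pinned down, the budget gives q_1* = I/(p_1 + p_2·(q_2/q_1)) and q_2* = (q_2/q_1)·q_1*.
Numerically q_2/q_1 = 0.130243, so q_1* = 40/(11 + 38.1·0.130243) = 2.5059 and q_2* = 0.130243·2.5059 = 0.3264.

q_1* = 2.5059, q_2* = 0.3264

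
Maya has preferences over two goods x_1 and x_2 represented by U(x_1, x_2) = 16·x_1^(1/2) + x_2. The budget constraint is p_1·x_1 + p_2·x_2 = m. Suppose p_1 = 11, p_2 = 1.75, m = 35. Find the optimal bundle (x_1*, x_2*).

x_1* = 1.6198, x_2* = 9.8182

Set MRS = p_1/p_2: 8·x_1^(−1/2) = p_1/p_2.
Solve: √x_1 = 8·p_2/p_1, so x_1*(p_1,p_2) = (8·p_2/p_1)², and x_2* = (m − p_1·x_1*)/p_2.
Plugging in: x_1* = (8·1.75/11)² = 1.6198, x_2* = 9.8182.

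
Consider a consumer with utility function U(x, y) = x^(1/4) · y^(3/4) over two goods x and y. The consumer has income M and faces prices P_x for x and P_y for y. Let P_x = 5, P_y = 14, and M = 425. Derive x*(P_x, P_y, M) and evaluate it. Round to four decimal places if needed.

Tangency: MRS = (1/3)·y/x = P_x/P_y.
So 0.25·P_y·y = 0.75·P_x·x; combined with the budget, a share 0.25 of income goes to x.
Demand: x*(P_x,P_y,M) = 0.25·M/P_x and y* = 0.75·M/P_y.
At P_x=5, P_y=14, M=425: x* = 0.25·425/5 = 21.25.

x* = 21.25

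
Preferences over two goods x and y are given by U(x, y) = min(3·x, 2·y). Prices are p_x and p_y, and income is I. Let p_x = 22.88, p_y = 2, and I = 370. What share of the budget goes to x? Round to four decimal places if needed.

Leontief preferences: the optimum is at the kink where x/2 = y/3, i.e. y = (3/2)·x.
Budget: p_x·x + p_y·(3/2)·x = I, so (2·p_x + 3·p_y)·x = 2·I.
Demand: x*(p_x,p_y,I) = 2·I/(2·p_x + 3·p_y), y* = 3·I/(2·p_x + 3·p_y).
Here 2·22.88 + 3·2 = 51.76, giving x* = 14.2968 and y* = 21.4451.
Expenditure on x: 22.88·14.2968 = 327.1097; share = 0.8841.

share on x = 0.8841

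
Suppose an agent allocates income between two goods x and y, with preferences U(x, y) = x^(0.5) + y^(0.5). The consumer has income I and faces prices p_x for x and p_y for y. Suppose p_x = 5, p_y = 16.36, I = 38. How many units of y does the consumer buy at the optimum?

y* = 0.5437

MRS = MU_x/MU_y = (y/x)^(0.5). Set equal to p_x/p_y.
Solve for the ratio: y/x = [p_x/p_y]^(2).
Substitute y = (y/x)·x into the budget: x* = I/(p_x + p_y·(y/x)).
Numerically y/x = 0.093406, so x* = 38/(5 + 16.36·0.093406) = 5.821 and y* = 0.093406·5.821 = 0.5437.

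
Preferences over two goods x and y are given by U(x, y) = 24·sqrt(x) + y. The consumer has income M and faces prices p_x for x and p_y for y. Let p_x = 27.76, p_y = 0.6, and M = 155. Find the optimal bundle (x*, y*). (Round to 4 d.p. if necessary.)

Set MRS = p_x/p_y: 12·x^(−1/2) = p_x/p_y.
Thus x* = (12·p_y/p_x)² — independent of M — with the rest of income spent on y.
Plugging in: x* = (12·0.6/27.76)² = 0.0673, y* = 255.2209.

x* = 0.0673, y* = 255.2209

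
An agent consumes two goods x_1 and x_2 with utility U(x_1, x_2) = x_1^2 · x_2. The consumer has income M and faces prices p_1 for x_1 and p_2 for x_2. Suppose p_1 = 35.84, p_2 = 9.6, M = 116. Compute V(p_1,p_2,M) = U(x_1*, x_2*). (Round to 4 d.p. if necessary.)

V = 18.7527

Tangency: MRS = 2·x_2/x_1 = p_1/p_2.
So 2·p_2·x_2 = p_1·x_1; combined with the budget, a share 2/3 of income goes to x_1.
Demand: x_1*(p_1,p_2,M) = 2/3·M/p_1 and x_2* = 1/3·M/p_2.
At p_1=35.84, p_2=9.6, M=116: x_1* = 2/3·116/35.84 = 2.1577, x_2* = 4.0278.
Utility at the optimum: U(2.1577, 4.0278) = 18.7527.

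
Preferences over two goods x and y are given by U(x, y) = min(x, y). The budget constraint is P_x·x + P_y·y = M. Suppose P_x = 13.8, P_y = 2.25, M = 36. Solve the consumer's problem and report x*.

Leontief preferences: the optimum is at the kink where x/1 = y/1, i.e. y = x.
Budget: P_x·x + P_y·x = M, so (P_x + P_y)·x = M.
Demand: x*(P_x,P_y,M) = M/(P_x + P_y), y* = M/(P_x + P_y).
Here 13.8 + 2.25 = 16.05, giving x* = 2.243.

x* = 2.243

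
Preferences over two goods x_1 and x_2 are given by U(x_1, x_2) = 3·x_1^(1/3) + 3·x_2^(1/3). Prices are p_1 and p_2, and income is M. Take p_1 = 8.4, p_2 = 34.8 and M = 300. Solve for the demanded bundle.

x_1* = 23.9484, x_2* = 2.84

MRS = MU_x_1/MU_x_2 = (x_2/x_1)^(2/3). Set equal to p_1/p_2.
Hence x_2/x_1 = (p_1/p_2)^(1/(2/3)), i.e. raised to the 1.5 power.
Substitute x_2 = (x_2/x_1)·x_1 into the budget: x_1* = M/(p_1 + p_2·(x_2/x_1)).
Numerically x_2/x_1 = 0.118591, so x_1* = 300/(8.4 + 34.8·0.118591) = 23.9484 and x_2* = 0.118591·23.9484 = 2.84.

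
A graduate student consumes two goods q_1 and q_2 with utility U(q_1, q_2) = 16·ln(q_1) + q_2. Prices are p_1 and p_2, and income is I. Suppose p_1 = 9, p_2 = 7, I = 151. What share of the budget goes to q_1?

Set MRS = p_1/p_2: (16/q_1)/1 = p_1/p_2.
So q_1*(p_1,p_2) = 16·p_2/p_1, independent of income; and q_2* = (I − 16·p_2)/p_2.
At the given prices: q_1* = 16·7/9 = 12.4444, and q_2* = 5.5714.
Expenditure on q_1: 9·12.4444 = 112; share = 0.7417.

share on q_1 = 0.7417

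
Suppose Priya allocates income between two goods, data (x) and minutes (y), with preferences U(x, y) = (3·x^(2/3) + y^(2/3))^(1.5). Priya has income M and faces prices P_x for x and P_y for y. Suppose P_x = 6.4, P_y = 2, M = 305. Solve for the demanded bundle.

x* = 34.5521, y* = 41.9334

MRS = MU_x/MU_y = 3·(y/x)^(1/3). Set equal to P_x/P_y.
Solve for the ratio: y/x = [(1/3)·P_x/P_y]^(3).
With the ratio pinned down, the budget gives x* = M/(P_x + P_y·(y/x)) and y* = (y/x)·x*.
Numerically y/x = 1.21363, so x* = 305/(6.4 + 2·1.21363) = 34.5521 and y* = 1.21363·34.5521 = 41.9334.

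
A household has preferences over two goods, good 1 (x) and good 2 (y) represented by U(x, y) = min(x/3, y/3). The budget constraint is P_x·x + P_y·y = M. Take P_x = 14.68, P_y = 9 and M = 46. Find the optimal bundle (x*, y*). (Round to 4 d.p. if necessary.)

x* = 1.9426, y* = 1.9426

Leontief preferences: the optimum is at the kink where x/3 = y/3, i.e. y = x.
Budget: P_x·x + P_y·x = M, so (3·P_x + 3·P_y)·x = 3·M.
Demand: x*(P_x,P_y,M) = 3·M/(3·P_x + 3·P_y), y* = 3·M/(3·P_x + 3·P_y).
Here 3·14.68 + 3·9 = 71.04, giving x* = 1.9426 and y* = 1.9426.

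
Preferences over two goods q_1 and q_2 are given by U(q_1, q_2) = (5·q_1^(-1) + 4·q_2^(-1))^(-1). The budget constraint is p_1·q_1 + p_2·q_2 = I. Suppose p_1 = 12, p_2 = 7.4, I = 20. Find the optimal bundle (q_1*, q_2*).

MU_q_1 ∝ 5·q_1^(-2), MU_q_2 ∝ 4·q_2^(-2), so MRS = (5/4)·(q_2/q_1)^(2) = p_1/p_2.
Hence q_2/q_1 = ((4/5)·p_1/p_2)^(1/(2)), i.e. raised to the 0.5 power.
With the ratio pinned down, the budget gives q_1* = I/(p_1 + p_2·(q_2/q_1)) and q_2* = (q_2/q_1)·q_1*.
Numerically q_2/q_1 = 1.13899, so q_1* = 20/(12 + 7.4·1.13899) = 0.979 and q_2* = 1.13899·0.979 = 1.1151.

q_1* = 0.979, q_2* = 1.1151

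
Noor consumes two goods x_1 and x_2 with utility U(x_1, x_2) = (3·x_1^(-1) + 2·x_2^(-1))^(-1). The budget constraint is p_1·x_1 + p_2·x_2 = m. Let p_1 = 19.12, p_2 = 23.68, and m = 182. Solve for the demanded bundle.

x_1* = 4.9872, x_2* = 3.659

MU_x_1 ∝ 3·x_1^(-2), MU_x_2 ∝ 2·x_2^(-2), so MRS = (3/2)·(x_2/x_1)^(2) = p_1/p_2.
Solve for the ratio: x_2/x_1 = [(2/3)·p_1/p_2]^(0.5).
With the ratio pinned down, the budget gives x_1* = m/(p_1 + p_2·(x_2/x_1)) and x_2* = (x_2/x_1)·x_1*.
Numerically x_2/x_1 = 0.733681, so x_1* = 182/(19.12 + 23.68·0.733681) = 4.9872 and x_2* = 0.733681·4.9872 = 3.659.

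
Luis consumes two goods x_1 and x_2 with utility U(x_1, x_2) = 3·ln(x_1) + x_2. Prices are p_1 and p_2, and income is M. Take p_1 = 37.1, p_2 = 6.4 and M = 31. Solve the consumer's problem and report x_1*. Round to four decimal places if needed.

Set MRS = p_1/p_2: (3/x_1)/1 = p_1/p_2.
So x_1*(p_1,p_2) = 3·p_2/p_1, independent of income; and x_2* = (M − 3·p_2)/p_2.
At the given prices: x_1* = 3·6.4/37.1 = 0.5175.

x_1* = 0.5175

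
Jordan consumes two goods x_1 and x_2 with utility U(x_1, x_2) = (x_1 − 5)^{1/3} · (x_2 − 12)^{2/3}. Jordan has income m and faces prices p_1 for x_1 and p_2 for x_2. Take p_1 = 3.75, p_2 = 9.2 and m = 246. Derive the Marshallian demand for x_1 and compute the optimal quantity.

x_1* = 15.3867

Let x_1' = x_1−5, x_2' = x_2−12. MRS = (1/2)·x_2'/x_1' = p_1/p_2.
Substituting into the budget: x_1* = 5 + 1/3·(m − 5·p_1 − 12·p_2)/p_1, and x_2* = 12 + 2/3·(…)/p_2.
Discretionary income = 246 − 5·3.75 − 12·9.2 = 116.85; x_1* = 5 + 1/3·116.85/3.75 = 15.3867.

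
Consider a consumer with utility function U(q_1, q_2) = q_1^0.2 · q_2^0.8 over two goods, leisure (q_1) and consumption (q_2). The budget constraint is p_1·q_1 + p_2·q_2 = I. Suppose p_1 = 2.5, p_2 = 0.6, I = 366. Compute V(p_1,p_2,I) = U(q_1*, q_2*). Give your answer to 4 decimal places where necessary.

The MRS is (1/4)·q_2/q_1. Set MRS = p_1/p_2.
Rearranging, p_2·q_2 = 4·p_1·q_1. Substituting into the budget gives p_1·q_1·(1 + 4) = I.
Demand: q_1*(p_1,p_2,I) = 0.2·I/p_1 and q_2* = 0.8·I/p_2.
At p_1=2.5, p_2=0.6, I=366: q_1* = 0.2·366/2.5 = 29.28, q_2* = 488.
Utility at the optimum: U(29.28, 488) = 278.0034.

V = 278.0034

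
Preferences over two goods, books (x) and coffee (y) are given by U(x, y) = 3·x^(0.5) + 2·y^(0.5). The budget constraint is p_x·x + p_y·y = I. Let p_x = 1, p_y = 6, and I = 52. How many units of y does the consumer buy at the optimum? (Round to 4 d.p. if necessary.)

MRS = MU_x/MU_y = (3/2)·(y/x)^(0.5). Set equal to p_x/p_y.
Solve for the ratio: y/x = [(2/3)·p_x/p_y]^(2).
Substitute y = (y/x)·x into the budget: x* = I/(p_x + p_y·(y/x)).
Numerically y/x = 0.012346, so x* = 52/(1 + 6·0.012346) = 48.4138 and y* = 0.012346·48.4138 = 0.5977.

y* = 0.5977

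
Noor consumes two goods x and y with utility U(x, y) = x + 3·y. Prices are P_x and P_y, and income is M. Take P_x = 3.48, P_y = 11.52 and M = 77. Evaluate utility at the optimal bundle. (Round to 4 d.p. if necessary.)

V = 22.1264

Linear utility — the consumer picks whichever good has higher MU/price: 1/3.48 = 0.2874 vs 3/11.52 = 0.2604.
x gives more utility per dollar, so spend all income on x: x* = M/P_x, y* = 0.
Numerically: x* = 22.1264, y* = 0.
Utility at the optimum: U(22.1264, 0) = 22.1264.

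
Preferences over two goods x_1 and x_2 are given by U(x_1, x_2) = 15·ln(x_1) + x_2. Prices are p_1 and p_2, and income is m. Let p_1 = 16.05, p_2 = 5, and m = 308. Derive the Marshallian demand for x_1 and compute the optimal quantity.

Set MRS = p_1/p_2: (15/x_1)/1 = p_1/p_2.
So x_1*(p_1,p_2) = 15·p_2/p_1, independent of income; and x_2* = (m − 15·p_2)/p_2.
At the given prices: x_1* = 15·5/16.05 = 4.6729.

x_1* = 4.6729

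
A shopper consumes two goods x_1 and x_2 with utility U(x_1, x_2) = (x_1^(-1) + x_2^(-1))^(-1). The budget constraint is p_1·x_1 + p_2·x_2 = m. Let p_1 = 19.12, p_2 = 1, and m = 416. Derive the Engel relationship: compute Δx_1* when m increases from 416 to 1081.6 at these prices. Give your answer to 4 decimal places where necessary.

MU_x_1 ∝ x_1^(-2), MU_x_2 ∝ x_2^(-2), so MRS = (x_2/x_1)^(2) = p_1/p_2.
Hence x_2/x_1 = (p_1/p_2)^(1/(2)), i.e. raised to the 0.5 power.
Substitute x_2 = (x_2/x_1)·x_1 into the budget: x_1* = m/(p_1 + p_2·(x_2/x_1)).
Numerically x_2/x_1 = 4.372642, so x_1* = 416/(19.12 + 1·4.372642) = 17.7077.
At m' = 1081.6: x_1* = 46.0399. Change: 46.0399 − 17.7077 = 28.3323.

Δx_1* = 28.3323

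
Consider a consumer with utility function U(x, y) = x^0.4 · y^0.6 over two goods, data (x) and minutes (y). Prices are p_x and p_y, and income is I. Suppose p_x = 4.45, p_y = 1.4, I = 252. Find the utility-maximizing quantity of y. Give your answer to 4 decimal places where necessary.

y* = 108

Demand: x*(p_x,p_y,I) = 0.4·I/p_x and y* = 0.6·I/p_y.
At p_x=4.45, p_y=1.4, I=252: y* = 0.6·252/1.4 = 108.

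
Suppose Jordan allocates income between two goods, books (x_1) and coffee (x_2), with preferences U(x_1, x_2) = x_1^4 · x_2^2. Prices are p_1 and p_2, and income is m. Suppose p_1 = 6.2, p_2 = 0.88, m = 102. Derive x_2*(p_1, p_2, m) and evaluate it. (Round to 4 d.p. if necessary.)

x_2* = 38.6364

Demand: x_1*(p_1,p_2,m) = 2/3·m/p_1 and x_2* = 1/3·m/p_2.
At p_1=6.2, p_2=0.88, m=102: x_2* = 1/3·102/0.88 = 38.6364.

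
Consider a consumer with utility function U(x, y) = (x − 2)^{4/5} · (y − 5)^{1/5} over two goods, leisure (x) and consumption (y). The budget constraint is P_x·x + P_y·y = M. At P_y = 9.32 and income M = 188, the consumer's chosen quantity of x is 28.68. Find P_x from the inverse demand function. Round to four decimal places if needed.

P_x = 4

This is Cobb-Douglas in (x−2, y−5): tangency gives 0.8·P_y·(y−5) = 0.2·P_x·(x−2).
Substituting into the budget: x* = 2 + 0.8·(M − 2·P_x − 5·P_y)/P_x, and y* = 5 + 0.2·(…)/P_y.
Set x* = 28.68 in the demand function and solve for P_x: P_x = 4.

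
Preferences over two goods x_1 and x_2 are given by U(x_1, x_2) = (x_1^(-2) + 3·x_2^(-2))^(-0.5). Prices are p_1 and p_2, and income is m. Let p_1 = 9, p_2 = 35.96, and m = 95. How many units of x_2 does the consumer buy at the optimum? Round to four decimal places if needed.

x_2* = 2.0714

MRS = MU_x_1/MU_x_2 = (1/3)·(x_2/x_1)^(3). Set equal to p_1/p_2.
Solve for the ratio: x_2/x_1 = [3·p_1/p_2]^(1/3).
With the ratio pinned down, the budget gives x_1* = m/(p_1 + p_2·(x_2/x_1)) and x_2* = (x_2/x_1)·x_1*.
Numerically x_2/x_1 = 0.908897, so x_1* = 95/(9 + 35.96·0.908897) = 2.2791 and x_2* = 0.908897·2.2791 = 2.0714.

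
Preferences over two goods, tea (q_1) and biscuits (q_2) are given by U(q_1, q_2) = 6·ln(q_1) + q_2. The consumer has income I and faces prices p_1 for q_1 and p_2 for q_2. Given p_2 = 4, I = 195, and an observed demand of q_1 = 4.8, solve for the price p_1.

Set MRS = p_1/p_2: (6/q_1)/1 = p_1/p_2.
So q_1*(p_1,p_2) = 6·p_2/p_1, independent of income; and q_2* = (I − 6·p_2)/p_2.
Set q_1* = 4.8 in the demand function and solve for p_1: p_1 = 5.

p_1 = 5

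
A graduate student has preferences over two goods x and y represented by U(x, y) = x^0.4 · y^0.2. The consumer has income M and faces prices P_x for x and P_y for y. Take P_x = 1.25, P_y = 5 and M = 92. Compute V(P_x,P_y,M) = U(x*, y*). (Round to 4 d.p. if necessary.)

V = 6.8211

MU_x/MU_y = (0.4·y)/(0.2·x); tangency sets this equal to P_x/P_y.
Rearranging, P_y·y = (1/2)·P_x·x. Substituting into the budget gives P_x·x·(1 + (1/2)) = M.
Demand: x*(P_x,P_y,M) = 2/3·M/P_x and y* = 1/3·M/P_y.
At P_x=1.25, P_y=5, M=92: x* = 2/3·92/1.25 = 49.0667, y* = 6.1333.
Utility at the optimum: U(49.0667, 6.1333) = 6.8211.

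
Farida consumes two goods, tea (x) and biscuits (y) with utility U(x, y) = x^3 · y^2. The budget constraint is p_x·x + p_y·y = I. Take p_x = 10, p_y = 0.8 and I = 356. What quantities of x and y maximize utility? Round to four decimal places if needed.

Demand: x*(p_x,p_y,I) = 0.6·I/p_x and y* = 0.4·I/p_y.
At p_x=10, p_y=0.8, I=356: x* = 0.6·356/10 = 21.36, y* = 178.

x* = 21.36, y* = 178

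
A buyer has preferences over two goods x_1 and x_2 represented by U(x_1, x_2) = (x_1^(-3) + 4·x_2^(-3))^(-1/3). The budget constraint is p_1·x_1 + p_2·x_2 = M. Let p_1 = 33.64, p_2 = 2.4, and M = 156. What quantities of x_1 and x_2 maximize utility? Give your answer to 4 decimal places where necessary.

x_1* = 3.8799, x_2* = 10.6169

Substitute x_2 = (x_2/x_1)·x_1 into the budget: x_1* = M/(p_1 + p_2·(x_2/x_1)).
Numerically x_2/x_1 = 2.736379, so x_1* = 156/(33.64 + 2.4·2.736379) = 3.8799 and x_2* = 2.736379·3.8799 = 10.6169.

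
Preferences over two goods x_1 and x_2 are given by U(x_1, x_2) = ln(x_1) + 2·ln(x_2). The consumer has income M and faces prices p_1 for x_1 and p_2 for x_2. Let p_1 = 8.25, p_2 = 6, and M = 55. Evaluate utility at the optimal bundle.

The MRS is (1/2)·x_2/x_1. Set MRS = p_1/p_2.
So p_2·x_2 = 2·p_1·x_1; combined with the budget, a share 1/3 of income goes to x_1.
Demand: x_1*(p_1,p_2,M) = 1/3·M/p_1 and x_2* = 2/3·M/p_2.
At p_1=8.25, p_2=6, M=55: x_1* = 1/3·55/8.25 = 2.2222, x_2* = 6.1111.
Utility at the optimum: U(2.2222, 6.1111) = 4.4187.

V = 4.4187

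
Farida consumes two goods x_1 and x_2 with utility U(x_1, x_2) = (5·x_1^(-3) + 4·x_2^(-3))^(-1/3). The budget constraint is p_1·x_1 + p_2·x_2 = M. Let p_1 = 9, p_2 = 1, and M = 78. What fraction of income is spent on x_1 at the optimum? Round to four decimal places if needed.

From the CES first-order condition, (5/4)·(x_2/x_1)^(4) = p_1/p_2.
Hence x_2/x_1 = ((4/5)·p_1/p_2)^(1/(4)), i.e. raised to the 0.25 power.
With the ratio pinned down, the budget gives x_1* = M/(p_1 + p_2·(x_2/x_1)) and x_2* = (x_2/x_1)·x_1*.
Numerically x_2/x_1 = 1.638073, so x_1* = 78/(9 + 1·1.638073) = 7.3322 and x_2* = 1.638073·7.3322 = 12.0106.
Expenditure on x_1: 9·7.3322 = 65.9894; share = 0.846.

share on x_1 = 0.846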